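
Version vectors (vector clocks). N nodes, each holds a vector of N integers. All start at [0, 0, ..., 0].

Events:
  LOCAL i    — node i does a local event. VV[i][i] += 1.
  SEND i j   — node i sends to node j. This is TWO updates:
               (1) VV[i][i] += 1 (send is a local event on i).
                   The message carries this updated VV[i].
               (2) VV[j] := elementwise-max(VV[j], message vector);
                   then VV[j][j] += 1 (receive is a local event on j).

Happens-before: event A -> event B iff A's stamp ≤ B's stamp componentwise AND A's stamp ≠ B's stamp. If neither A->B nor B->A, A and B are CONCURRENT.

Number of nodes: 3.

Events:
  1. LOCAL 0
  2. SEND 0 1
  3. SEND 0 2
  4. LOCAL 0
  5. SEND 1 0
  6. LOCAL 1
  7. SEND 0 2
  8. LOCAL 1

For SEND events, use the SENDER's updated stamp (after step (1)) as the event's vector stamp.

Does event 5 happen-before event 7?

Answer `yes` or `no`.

Initial: VV[0]=[0, 0, 0]
Initial: VV[1]=[0, 0, 0]
Initial: VV[2]=[0, 0, 0]
Event 1: LOCAL 0: VV[0][0]++ -> VV[0]=[1, 0, 0]
Event 2: SEND 0->1: VV[0][0]++ -> VV[0]=[2, 0, 0], msg_vec=[2, 0, 0]; VV[1]=max(VV[1],msg_vec) then VV[1][1]++ -> VV[1]=[2, 1, 0]
Event 3: SEND 0->2: VV[0][0]++ -> VV[0]=[3, 0, 0], msg_vec=[3, 0, 0]; VV[2]=max(VV[2],msg_vec) then VV[2][2]++ -> VV[2]=[3, 0, 1]
Event 4: LOCAL 0: VV[0][0]++ -> VV[0]=[4, 0, 0]
Event 5: SEND 1->0: VV[1][1]++ -> VV[1]=[2, 2, 0], msg_vec=[2, 2, 0]; VV[0]=max(VV[0],msg_vec) then VV[0][0]++ -> VV[0]=[5, 2, 0]
Event 6: LOCAL 1: VV[1][1]++ -> VV[1]=[2, 3, 0]
Event 7: SEND 0->2: VV[0][0]++ -> VV[0]=[6, 2, 0], msg_vec=[6, 2, 0]; VV[2]=max(VV[2],msg_vec) then VV[2][2]++ -> VV[2]=[6, 2, 2]
Event 8: LOCAL 1: VV[1][1]++ -> VV[1]=[2, 4, 0]
Event 5 stamp: [2, 2, 0]
Event 7 stamp: [6, 2, 0]
[2, 2, 0] <= [6, 2, 0]? True. Equal? False. Happens-before: True

Answer: yes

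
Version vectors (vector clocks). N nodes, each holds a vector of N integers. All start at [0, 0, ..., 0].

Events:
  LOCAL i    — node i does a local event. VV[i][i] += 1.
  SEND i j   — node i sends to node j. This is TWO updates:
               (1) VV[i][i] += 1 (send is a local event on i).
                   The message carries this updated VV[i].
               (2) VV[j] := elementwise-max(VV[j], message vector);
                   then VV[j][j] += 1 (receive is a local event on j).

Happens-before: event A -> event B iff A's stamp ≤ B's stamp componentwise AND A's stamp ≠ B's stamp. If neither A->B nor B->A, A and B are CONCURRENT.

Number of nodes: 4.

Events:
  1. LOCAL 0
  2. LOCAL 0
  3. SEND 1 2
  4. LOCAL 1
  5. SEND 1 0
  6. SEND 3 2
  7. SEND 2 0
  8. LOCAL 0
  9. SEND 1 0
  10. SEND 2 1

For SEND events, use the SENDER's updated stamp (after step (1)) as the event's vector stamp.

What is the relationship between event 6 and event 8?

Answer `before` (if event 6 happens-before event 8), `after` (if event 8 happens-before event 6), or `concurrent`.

Answer: before

Derivation:
Initial: VV[0]=[0, 0, 0, 0]
Initial: VV[1]=[0, 0, 0, 0]
Initial: VV[2]=[0, 0, 0, 0]
Initial: VV[3]=[0, 0, 0, 0]
Event 1: LOCAL 0: VV[0][0]++ -> VV[0]=[1, 0, 0, 0]
Event 2: LOCAL 0: VV[0][0]++ -> VV[0]=[2, 0, 0, 0]
Event 3: SEND 1->2: VV[1][1]++ -> VV[1]=[0, 1, 0, 0], msg_vec=[0, 1, 0, 0]; VV[2]=max(VV[2],msg_vec) then VV[2][2]++ -> VV[2]=[0, 1, 1, 0]
Event 4: LOCAL 1: VV[1][1]++ -> VV[1]=[0, 2, 0, 0]
Event 5: SEND 1->0: VV[1][1]++ -> VV[1]=[0, 3, 0, 0], msg_vec=[0, 3, 0, 0]; VV[0]=max(VV[0],msg_vec) then VV[0][0]++ -> VV[0]=[3, 3, 0, 0]
Event 6: SEND 3->2: VV[3][3]++ -> VV[3]=[0, 0, 0, 1], msg_vec=[0, 0, 0, 1]; VV[2]=max(VV[2],msg_vec) then VV[2][2]++ -> VV[2]=[0, 1, 2, 1]
Event 7: SEND 2->0: VV[2][2]++ -> VV[2]=[0, 1, 3, 1], msg_vec=[0, 1, 3, 1]; VV[0]=max(VV[0],msg_vec) then VV[0][0]++ -> VV[0]=[4, 3, 3, 1]
Event 8: LOCAL 0: VV[0][0]++ -> VV[0]=[5, 3, 3, 1]
Event 9: SEND 1->0: VV[1][1]++ -> VV[1]=[0, 4, 0, 0], msg_vec=[0, 4, 0, 0]; VV[0]=max(VV[0],msg_vec) then VV[0][0]++ -> VV[0]=[6, 4, 3, 1]
Event 10: SEND 2->1: VV[2][2]++ -> VV[2]=[0, 1, 4, 1], msg_vec=[0, 1, 4, 1]; VV[1]=max(VV[1],msg_vec) then VV[1][1]++ -> VV[1]=[0, 5, 4, 1]
Event 6 stamp: [0, 0, 0, 1]
Event 8 stamp: [5, 3, 3, 1]
[0, 0, 0, 1] <= [5, 3, 3, 1]? True
[5, 3, 3, 1] <= [0, 0, 0, 1]? False
Relation: before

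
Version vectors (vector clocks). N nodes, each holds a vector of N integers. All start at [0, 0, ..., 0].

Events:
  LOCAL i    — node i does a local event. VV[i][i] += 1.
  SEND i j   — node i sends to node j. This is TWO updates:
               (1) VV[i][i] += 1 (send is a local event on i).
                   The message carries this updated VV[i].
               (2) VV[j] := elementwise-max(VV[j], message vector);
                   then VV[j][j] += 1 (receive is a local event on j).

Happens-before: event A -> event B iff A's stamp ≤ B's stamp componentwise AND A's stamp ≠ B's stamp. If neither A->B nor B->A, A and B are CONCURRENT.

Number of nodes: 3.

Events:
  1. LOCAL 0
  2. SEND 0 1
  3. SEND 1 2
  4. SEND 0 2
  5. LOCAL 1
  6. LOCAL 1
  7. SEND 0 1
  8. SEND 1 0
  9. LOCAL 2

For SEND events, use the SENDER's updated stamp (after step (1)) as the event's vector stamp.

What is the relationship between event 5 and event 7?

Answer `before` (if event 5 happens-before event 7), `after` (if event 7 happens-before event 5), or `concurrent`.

Initial: VV[0]=[0, 0, 0]
Initial: VV[1]=[0, 0, 0]
Initial: VV[2]=[0, 0, 0]
Event 1: LOCAL 0: VV[0][0]++ -> VV[0]=[1, 0, 0]
Event 2: SEND 0->1: VV[0][0]++ -> VV[0]=[2, 0, 0], msg_vec=[2, 0, 0]; VV[1]=max(VV[1],msg_vec) then VV[1][1]++ -> VV[1]=[2, 1, 0]
Event 3: SEND 1->2: VV[1][1]++ -> VV[1]=[2, 2, 0], msg_vec=[2, 2, 0]; VV[2]=max(VV[2],msg_vec) then VV[2][2]++ -> VV[2]=[2, 2, 1]
Event 4: SEND 0->2: VV[0][0]++ -> VV[0]=[3, 0, 0], msg_vec=[3, 0, 0]; VV[2]=max(VV[2],msg_vec) then VV[2][2]++ -> VV[2]=[3, 2, 2]
Event 5: LOCAL 1: VV[1][1]++ -> VV[1]=[2, 3, 0]
Event 6: LOCAL 1: VV[1][1]++ -> VV[1]=[2, 4, 0]
Event 7: SEND 0->1: VV[0][0]++ -> VV[0]=[4, 0, 0], msg_vec=[4, 0, 0]; VV[1]=max(VV[1],msg_vec) then VV[1][1]++ -> VV[1]=[4, 5, 0]
Event 8: SEND 1->0: VV[1][1]++ -> VV[1]=[4, 6, 0], msg_vec=[4, 6, 0]; VV[0]=max(VV[0],msg_vec) then VV[0][0]++ -> VV[0]=[5, 6, 0]
Event 9: LOCAL 2: VV[2][2]++ -> VV[2]=[3, 2, 3]
Event 5 stamp: [2, 3, 0]
Event 7 stamp: [4, 0, 0]
[2, 3, 0] <= [4, 0, 0]? False
[4, 0, 0] <= [2, 3, 0]? False
Relation: concurrent

Answer: concurrent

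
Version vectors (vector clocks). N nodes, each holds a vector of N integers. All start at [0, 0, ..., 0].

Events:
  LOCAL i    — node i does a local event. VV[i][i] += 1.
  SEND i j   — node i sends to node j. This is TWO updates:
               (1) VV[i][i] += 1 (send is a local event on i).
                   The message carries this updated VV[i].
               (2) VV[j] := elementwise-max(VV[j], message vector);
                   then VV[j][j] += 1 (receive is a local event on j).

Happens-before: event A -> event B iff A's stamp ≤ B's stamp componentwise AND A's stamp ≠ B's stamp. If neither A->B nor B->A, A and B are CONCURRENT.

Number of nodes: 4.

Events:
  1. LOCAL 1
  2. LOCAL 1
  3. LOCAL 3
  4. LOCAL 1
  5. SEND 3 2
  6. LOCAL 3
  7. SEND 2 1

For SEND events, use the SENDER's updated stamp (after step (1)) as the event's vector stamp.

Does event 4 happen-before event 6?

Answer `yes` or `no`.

Initial: VV[0]=[0, 0, 0, 0]
Initial: VV[1]=[0, 0, 0, 0]
Initial: VV[2]=[0, 0, 0, 0]
Initial: VV[3]=[0, 0, 0, 0]
Event 1: LOCAL 1: VV[1][1]++ -> VV[1]=[0, 1, 0, 0]
Event 2: LOCAL 1: VV[1][1]++ -> VV[1]=[0, 2, 0, 0]
Event 3: LOCAL 3: VV[3][3]++ -> VV[3]=[0, 0, 0, 1]
Event 4: LOCAL 1: VV[1][1]++ -> VV[1]=[0, 3, 0, 0]
Event 5: SEND 3->2: VV[3][3]++ -> VV[3]=[0, 0, 0, 2], msg_vec=[0, 0, 0, 2]; VV[2]=max(VV[2],msg_vec) then VV[2][2]++ -> VV[2]=[0, 0, 1, 2]
Event 6: LOCAL 3: VV[3][3]++ -> VV[3]=[0, 0, 0, 3]
Event 7: SEND 2->1: VV[2][2]++ -> VV[2]=[0, 0, 2, 2], msg_vec=[0, 0, 2, 2]; VV[1]=max(VV[1],msg_vec) then VV[1][1]++ -> VV[1]=[0, 4, 2, 2]
Event 4 stamp: [0, 3, 0, 0]
Event 6 stamp: [0, 0, 0, 3]
[0, 3, 0, 0] <= [0, 0, 0, 3]? False. Equal? False. Happens-before: False

Answer: no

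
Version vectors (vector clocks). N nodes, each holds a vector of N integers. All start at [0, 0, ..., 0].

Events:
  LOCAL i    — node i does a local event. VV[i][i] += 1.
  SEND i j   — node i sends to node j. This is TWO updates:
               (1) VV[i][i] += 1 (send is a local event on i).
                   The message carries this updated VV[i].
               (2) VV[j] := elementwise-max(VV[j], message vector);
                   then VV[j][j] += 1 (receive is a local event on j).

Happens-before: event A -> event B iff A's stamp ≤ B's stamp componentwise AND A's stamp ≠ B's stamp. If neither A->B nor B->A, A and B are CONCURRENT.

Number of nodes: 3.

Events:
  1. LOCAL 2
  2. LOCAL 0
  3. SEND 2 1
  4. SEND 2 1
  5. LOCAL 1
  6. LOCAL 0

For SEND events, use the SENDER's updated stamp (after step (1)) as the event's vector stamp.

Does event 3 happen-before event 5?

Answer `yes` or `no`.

Initial: VV[0]=[0, 0, 0]
Initial: VV[1]=[0, 0, 0]
Initial: VV[2]=[0, 0, 0]
Event 1: LOCAL 2: VV[2][2]++ -> VV[2]=[0, 0, 1]
Event 2: LOCAL 0: VV[0][0]++ -> VV[0]=[1, 0, 0]
Event 3: SEND 2->1: VV[2][2]++ -> VV[2]=[0, 0, 2], msg_vec=[0, 0, 2]; VV[1]=max(VV[1],msg_vec) then VV[1][1]++ -> VV[1]=[0, 1, 2]
Event 4: SEND 2->1: VV[2][2]++ -> VV[2]=[0, 0, 3], msg_vec=[0, 0, 3]; VV[1]=max(VV[1],msg_vec) then VV[1][1]++ -> VV[1]=[0, 2, 3]
Event 5: LOCAL 1: VV[1][1]++ -> VV[1]=[0, 3, 3]
Event 6: LOCAL 0: VV[0][0]++ -> VV[0]=[2, 0, 0]
Event 3 stamp: [0, 0, 2]
Event 5 stamp: [0, 3, 3]
[0, 0, 2] <= [0, 3, 3]? True. Equal? False. Happens-before: True

Answer: yes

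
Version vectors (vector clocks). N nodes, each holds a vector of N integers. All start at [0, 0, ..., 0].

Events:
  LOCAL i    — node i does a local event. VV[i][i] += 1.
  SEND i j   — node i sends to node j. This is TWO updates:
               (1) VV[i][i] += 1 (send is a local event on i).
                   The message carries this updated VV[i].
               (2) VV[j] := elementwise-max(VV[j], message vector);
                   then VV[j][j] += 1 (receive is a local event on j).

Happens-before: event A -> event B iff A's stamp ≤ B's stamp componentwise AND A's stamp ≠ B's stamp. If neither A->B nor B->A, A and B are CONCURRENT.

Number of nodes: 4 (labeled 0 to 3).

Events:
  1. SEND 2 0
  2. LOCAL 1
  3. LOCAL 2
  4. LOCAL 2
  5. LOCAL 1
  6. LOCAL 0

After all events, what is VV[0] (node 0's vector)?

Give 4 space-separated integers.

Initial: VV[0]=[0, 0, 0, 0]
Initial: VV[1]=[0, 0, 0, 0]
Initial: VV[2]=[0, 0, 0, 0]
Initial: VV[3]=[0, 0, 0, 0]
Event 1: SEND 2->0: VV[2][2]++ -> VV[2]=[0, 0, 1, 0], msg_vec=[0, 0, 1, 0]; VV[0]=max(VV[0],msg_vec) then VV[0][0]++ -> VV[0]=[1, 0, 1, 0]
Event 2: LOCAL 1: VV[1][1]++ -> VV[1]=[0, 1, 0, 0]
Event 3: LOCAL 2: VV[2][2]++ -> VV[2]=[0, 0, 2, 0]
Event 4: LOCAL 2: VV[2][2]++ -> VV[2]=[0, 0, 3, 0]
Event 5: LOCAL 1: VV[1][1]++ -> VV[1]=[0, 2, 0, 0]
Event 6: LOCAL 0: VV[0][0]++ -> VV[0]=[2, 0, 1, 0]
Final vectors: VV[0]=[2, 0, 1, 0]; VV[1]=[0, 2, 0, 0]; VV[2]=[0, 0, 3, 0]; VV[3]=[0, 0, 0, 0]

Answer: 2 0 1 0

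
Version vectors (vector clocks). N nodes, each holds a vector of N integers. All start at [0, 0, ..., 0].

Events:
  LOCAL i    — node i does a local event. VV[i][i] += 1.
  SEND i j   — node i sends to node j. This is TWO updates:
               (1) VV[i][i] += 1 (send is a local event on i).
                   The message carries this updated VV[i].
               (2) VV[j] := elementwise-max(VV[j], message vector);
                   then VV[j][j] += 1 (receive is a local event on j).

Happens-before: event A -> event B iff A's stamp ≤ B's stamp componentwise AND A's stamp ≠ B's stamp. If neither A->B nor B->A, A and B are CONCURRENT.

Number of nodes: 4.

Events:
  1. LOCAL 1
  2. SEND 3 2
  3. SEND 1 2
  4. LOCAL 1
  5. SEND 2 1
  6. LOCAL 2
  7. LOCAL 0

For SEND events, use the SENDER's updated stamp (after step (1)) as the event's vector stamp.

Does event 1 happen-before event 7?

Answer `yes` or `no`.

Initial: VV[0]=[0, 0, 0, 0]
Initial: VV[1]=[0, 0, 0, 0]
Initial: VV[2]=[0, 0, 0, 0]
Initial: VV[3]=[0, 0, 0, 0]
Event 1: LOCAL 1: VV[1][1]++ -> VV[1]=[0, 1, 0, 0]
Event 2: SEND 3->2: VV[3][3]++ -> VV[3]=[0, 0, 0, 1], msg_vec=[0, 0, 0, 1]; VV[2]=max(VV[2],msg_vec) then VV[2][2]++ -> VV[2]=[0, 0, 1, 1]
Event 3: SEND 1->2: VV[1][1]++ -> VV[1]=[0, 2, 0, 0], msg_vec=[0, 2, 0, 0]; VV[2]=max(VV[2],msg_vec) then VV[2][2]++ -> VV[2]=[0, 2, 2, 1]
Event 4: LOCAL 1: VV[1][1]++ -> VV[1]=[0, 3, 0, 0]
Event 5: SEND 2->1: VV[2][2]++ -> VV[2]=[0, 2, 3, 1], msg_vec=[0, 2, 3, 1]; VV[1]=max(VV[1],msg_vec) then VV[1][1]++ -> VV[1]=[0, 4, 3, 1]
Event 6: LOCAL 2: VV[2][2]++ -> VV[2]=[0, 2, 4, 1]
Event 7: LOCAL 0: VV[0][0]++ -> VV[0]=[1, 0, 0, 0]
Event 1 stamp: [0, 1, 0, 0]
Event 7 stamp: [1, 0, 0, 0]
[0, 1, 0, 0] <= [1, 0, 0, 0]? False. Equal? False. Happens-before: False

Answer: no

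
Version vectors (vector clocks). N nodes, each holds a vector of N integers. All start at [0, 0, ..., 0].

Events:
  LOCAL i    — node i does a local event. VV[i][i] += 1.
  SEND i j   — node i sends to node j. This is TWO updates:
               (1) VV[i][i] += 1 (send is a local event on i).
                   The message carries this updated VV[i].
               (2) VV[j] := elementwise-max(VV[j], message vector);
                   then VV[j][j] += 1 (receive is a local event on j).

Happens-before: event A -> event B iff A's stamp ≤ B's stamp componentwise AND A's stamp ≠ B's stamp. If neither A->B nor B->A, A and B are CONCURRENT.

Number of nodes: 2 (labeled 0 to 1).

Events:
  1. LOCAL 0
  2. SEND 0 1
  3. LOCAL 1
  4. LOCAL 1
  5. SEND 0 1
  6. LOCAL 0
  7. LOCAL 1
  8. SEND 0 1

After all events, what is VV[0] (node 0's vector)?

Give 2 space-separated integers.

Answer: 5 0

Derivation:
Initial: VV[0]=[0, 0]
Initial: VV[1]=[0, 0]
Event 1: LOCAL 0: VV[0][0]++ -> VV[0]=[1, 0]
Event 2: SEND 0->1: VV[0][0]++ -> VV[0]=[2, 0], msg_vec=[2, 0]; VV[1]=max(VV[1],msg_vec) then VV[1][1]++ -> VV[1]=[2, 1]
Event 3: LOCAL 1: VV[1][1]++ -> VV[1]=[2, 2]
Event 4: LOCAL 1: VV[1][1]++ -> VV[1]=[2, 3]
Event 5: SEND 0->1: VV[0][0]++ -> VV[0]=[3, 0], msg_vec=[3, 0]; VV[1]=max(VV[1],msg_vec) then VV[1][1]++ -> VV[1]=[3, 4]
Event 6: LOCAL 0: VV[0][0]++ -> VV[0]=[4, 0]
Event 7: LOCAL 1: VV[1][1]++ -> VV[1]=[3, 5]
Event 8: SEND 0->1: VV[0][0]++ -> VV[0]=[5, 0], msg_vec=[5, 0]; VV[1]=max(VV[1],msg_vec) then VV[1][1]++ -> VV[1]=[5, 6]
Final vectors: VV[0]=[5, 0]; VV[1]=[5, 6]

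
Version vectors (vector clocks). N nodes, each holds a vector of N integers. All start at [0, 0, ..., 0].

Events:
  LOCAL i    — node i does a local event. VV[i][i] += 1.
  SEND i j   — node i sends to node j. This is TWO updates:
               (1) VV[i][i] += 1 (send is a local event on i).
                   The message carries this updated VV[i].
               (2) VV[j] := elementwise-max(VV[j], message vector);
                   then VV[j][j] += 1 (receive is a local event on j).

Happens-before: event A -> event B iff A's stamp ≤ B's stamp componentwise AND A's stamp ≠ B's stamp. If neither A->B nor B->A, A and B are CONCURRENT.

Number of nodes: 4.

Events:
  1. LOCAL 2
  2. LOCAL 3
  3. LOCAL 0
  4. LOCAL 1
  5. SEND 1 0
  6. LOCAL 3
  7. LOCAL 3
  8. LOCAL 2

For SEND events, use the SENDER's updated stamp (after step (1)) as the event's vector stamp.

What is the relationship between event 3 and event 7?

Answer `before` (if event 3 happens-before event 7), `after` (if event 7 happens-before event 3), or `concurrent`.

Initial: VV[0]=[0, 0, 0, 0]
Initial: VV[1]=[0, 0, 0, 0]
Initial: VV[2]=[0, 0, 0, 0]
Initial: VV[3]=[0, 0, 0, 0]
Event 1: LOCAL 2: VV[2][2]++ -> VV[2]=[0, 0, 1, 0]
Event 2: LOCAL 3: VV[3][3]++ -> VV[3]=[0, 0, 0, 1]
Event 3: LOCAL 0: VV[0][0]++ -> VV[0]=[1, 0, 0, 0]
Event 4: LOCAL 1: VV[1][1]++ -> VV[1]=[0, 1, 0, 0]
Event 5: SEND 1->0: VV[1][1]++ -> VV[1]=[0, 2, 0, 0], msg_vec=[0, 2, 0, 0]; VV[0]=max(VV[0],msg_vec) then VV[0][0]++ -> VV[0]=[2, 2, 0, 0]
Event 6: LOCAL 3: VV[3][3]++ -> VV[3]=[0, 0, 0, 2]
Event 7: LOCAL 3: VV[3][3]++ -> VV[3]=[0, 0, 0, 3]
Event 8: LOCAL 2: VV[2][2]++ -> VV[2]=[0, 0, 2, 0]
Event 3 stamp: [1, 0, 0, 0]
Event 7 stamp: [0, 0, 0, 3]
[1, 0, 0, 0] <= [0, 0, 0, 3]? False
[0, 0, 0, 3] <= [1, 0, 0, 0]? False
Relation: concurrent

Answer: concurrent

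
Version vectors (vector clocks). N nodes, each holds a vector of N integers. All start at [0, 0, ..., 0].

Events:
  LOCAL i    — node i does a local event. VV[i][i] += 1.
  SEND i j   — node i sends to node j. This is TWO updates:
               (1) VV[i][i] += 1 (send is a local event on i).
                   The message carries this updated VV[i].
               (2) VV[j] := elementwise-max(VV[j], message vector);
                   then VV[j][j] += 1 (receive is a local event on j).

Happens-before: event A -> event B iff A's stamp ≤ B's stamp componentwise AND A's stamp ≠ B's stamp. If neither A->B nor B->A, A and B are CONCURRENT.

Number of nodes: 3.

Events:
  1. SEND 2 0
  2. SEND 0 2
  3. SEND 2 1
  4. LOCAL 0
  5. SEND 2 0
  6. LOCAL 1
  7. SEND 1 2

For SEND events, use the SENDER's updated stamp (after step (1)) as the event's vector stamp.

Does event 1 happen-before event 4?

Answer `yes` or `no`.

Initial: VV[0]=[0, 0, 0]
Initial: VV[1]=[0, 0, 0]
Initial: VV[2]=[0, 0, 0]
Event 1: SEND 2->0: VV[2][2]++ -> VV[2]=[0, 0, 1], msg_vec=[0, 0, 1]; VV[0]=max(VV[0],msg_vec) then VV[0][0]++ -> VV[0]=[1, 0, 1]
Event 2: SEND 0->2: VV[0][0]++ -> VV[0]=[2, 0, 1], msg_vec=[2, 0, 1]; VV[2]=max(VV[2],msg_vec) then VV[2][2]++ -> VV[2]=[2, 0, 2]
Event 3: SEND 2->1: VV[2][2]++ -> VV[2]=[2, 0, 3], msg_vec=[2, 0, 3]; VV[1]=max(VV[1],msg_vec) then VV[1][1]++ -> VV[1]=[2, 1, 3]
Event 4: LOCAL 0: VV[0][0]++ -> VV[0]=[3, 0, 1]
Event 5: SEND 2->0: VV[2][2]++ -> VV[2]=[2, 0, 4], msg_vec=[2, 0, 4]; VV[0]=max(VV[0],msg_vec) then VV[0][0]++ -> VV[0]=[4, 0, 4]
Event 6: LOCAL 1: VV[1][1]++ -> VV[1]=[2, 2, 3]
Event 7: SEND 1->2: VV[1][1]++ -> VV[1]=[2, 3, 3], msg_vec=[2, 3, 3]; VV[2]=max(VV[2],msg_vec) then VV[2][2]++ -> VV[2]=[2, 3, 5]
Event 1 stamp: [0, 0, 1]
Event 4 stamp: [3, 0, 1]
[0, 0, 1] <= [3, 0, 1]? True. Equal? False. Happens-before: True

Answer: yes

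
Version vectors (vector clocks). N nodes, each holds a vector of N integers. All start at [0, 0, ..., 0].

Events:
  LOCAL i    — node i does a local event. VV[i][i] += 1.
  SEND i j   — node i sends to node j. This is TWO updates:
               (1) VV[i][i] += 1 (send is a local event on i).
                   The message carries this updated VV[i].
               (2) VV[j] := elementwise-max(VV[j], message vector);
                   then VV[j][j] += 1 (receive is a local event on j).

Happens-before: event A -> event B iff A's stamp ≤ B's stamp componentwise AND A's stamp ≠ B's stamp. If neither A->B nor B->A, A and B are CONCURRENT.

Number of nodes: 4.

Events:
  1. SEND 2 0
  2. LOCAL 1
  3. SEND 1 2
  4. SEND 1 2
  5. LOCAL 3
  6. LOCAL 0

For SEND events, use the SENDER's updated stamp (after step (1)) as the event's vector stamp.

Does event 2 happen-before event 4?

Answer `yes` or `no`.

Initial: VV[0]=[0, 0, 0, 0]
Initial: VV[1]=[0, 0, 0, 0]
Initial: VV[2]=[0, 0, 0, 0]
Initial: VV[3]=[0, 0, 0, 0]
Event 1: SEND 2->0: VV[2][2]++ -> VV[2]=[0, 0, 1, 0], msg_vec=[0, 0, 1, 0]; VV[0]=max(VV[0],msg_vec) then VV[0][0]++ -> VV[0]=[1, 0, 1, 0]
Event 2: LOCAL 1: VV[1][1]++ -> VV[1]=[0, 1, 0, 0]
Event 3: SEND 1->2: VV[1][1]++ -> VV[1]=[0, 2, 0, 0], msg_vec=[0, 2, 0, 0]; VV[2]=max(VV[2],msg_vec) then VV[2][2]++ -> VV[2]=[0, 2, 2, 0]
Event 4: SEND 1->2: VV[1][1]++ -> VV[1]=[0, 3, 0, 0], msg_vec=[0, 3, 0, 0]; VV[2]=max(VV[2],msg_vec) then VV[2][2]++ -> VV[2]=[0, 3, 3, 0]
Event 5: LOCAL 3: VV[3][3]++ -> VV[3]=[0, 0, 0, 1]
Event 6: LOCAL 0: VV[0][0]++ -> VV[0]=[2, 0, 1, 0]
Event 2 stamp: [0, 1, 0, 0]
Event 4 stamp: [0, 3, 0, 0]
[0, 1, 0, 0] <= [0, 3, 0, 0]? True. Equal? False. Happens-before: True

Answer: yes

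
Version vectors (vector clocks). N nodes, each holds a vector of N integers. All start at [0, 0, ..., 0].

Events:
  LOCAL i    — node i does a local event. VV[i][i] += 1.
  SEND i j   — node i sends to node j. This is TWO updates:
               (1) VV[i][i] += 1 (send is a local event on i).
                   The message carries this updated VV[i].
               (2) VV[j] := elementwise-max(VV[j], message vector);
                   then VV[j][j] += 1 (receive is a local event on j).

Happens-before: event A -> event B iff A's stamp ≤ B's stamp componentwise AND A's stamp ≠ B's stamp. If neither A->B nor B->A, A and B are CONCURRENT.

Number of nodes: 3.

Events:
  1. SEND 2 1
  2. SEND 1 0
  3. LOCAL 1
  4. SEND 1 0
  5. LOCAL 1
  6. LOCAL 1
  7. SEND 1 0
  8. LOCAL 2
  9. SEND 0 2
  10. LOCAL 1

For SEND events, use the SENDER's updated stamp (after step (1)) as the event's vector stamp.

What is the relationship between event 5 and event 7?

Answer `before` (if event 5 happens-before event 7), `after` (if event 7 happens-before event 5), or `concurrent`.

Initial: VV[0]=[0, 0, 0]
Initial: VV[1]=[0, 0, 0]
Initial: VV[2]=[0, 0, 0]
Event 1: SEND 2->1: VV[2][2]++ -> VV[2]=[0, 0, 1], msg_vec=[0, 0, 1]; VV[1]=max(VV[1],msg_vec) then VV[1][1]++ -> VV[1]=[0, 1, 1]
Event 2: SEND 1->0: VV[1][1]++ -> VV[1]=[0, 2, 1], msg_vec=[0, 2, 1]; VV[0]=max(VV[0],msg_vec) then VV[0][0]++ -> VV[0]=[1, 2, 1]
Event 3: LOCAL 1: VV[1][1]++ -> VV[1]=[0, 3, 1]
Event 4: SEND 1->0: VV[1][1]++ -> VV[1]=[0, 4, 1], msg_vec=[0, 4, 1]; VV[0]=max(VV[0],msg_vec) then VV[0][0]++ -> VV[0]=[2, 4, 1]
Event 5: LOCAL 1: VV[1][1]++ -> VV[1]=[0, 5, 1]
Event 6: LOCAL 1: VV[1][1]++ -> VV[1]=[0, 6, 1]
Event 7: SEND 1->0: VV[1][1]++ -> VV[1]=[0, 7, 1], msg_vec=[0, 7, 1]; VV[0]=max(VV[0],msg_vec) then VV[0][0]++ -> VV[0]=[3, 7, 1]
Event 8: LOCAL 2: VV[2][2]++ -> VV[2]=[0, 0, 2]
Event 9: SEND 0->2: VV[0][0]++ -> VV[0]=[4, 7, 1], msg_vec=[4, 7, 1]; VV[2]=max(VV[2],msg_vec) then VV[2][2]++ -> VV[2]=[4, 7, 3]
Event 10: LOCAL 1: VV[1][1]++ -> VV[1]=[0, 8, 1]
Event 5 stamp: [0, 5, 1]
Event 7 stamp: [0, 7, 1]
[0, 5, 1] <= [0, 7, 1]? True
[0, 7, 1] <= [0, 5, 1]? False
Relation: before

Answer: before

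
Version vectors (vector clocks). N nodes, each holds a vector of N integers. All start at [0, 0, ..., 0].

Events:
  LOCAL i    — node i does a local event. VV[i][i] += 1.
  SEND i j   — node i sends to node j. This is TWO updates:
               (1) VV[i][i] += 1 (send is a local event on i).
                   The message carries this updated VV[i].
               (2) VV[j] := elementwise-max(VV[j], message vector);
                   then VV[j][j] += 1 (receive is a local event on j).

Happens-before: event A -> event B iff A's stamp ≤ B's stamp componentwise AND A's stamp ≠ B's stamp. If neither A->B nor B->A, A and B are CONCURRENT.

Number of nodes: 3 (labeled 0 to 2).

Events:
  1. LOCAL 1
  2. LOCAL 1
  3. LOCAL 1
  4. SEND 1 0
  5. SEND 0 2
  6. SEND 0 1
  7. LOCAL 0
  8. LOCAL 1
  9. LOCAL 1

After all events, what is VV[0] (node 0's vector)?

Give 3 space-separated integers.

Initial: VV[0]=[0, 0, 0]
Initial: VV[1]=[0, 0, 0]
Initial: VV[2]=[0, 0, 0]
Event 1: LOCAL 1: VV[1][1]++ -> VV[1]=[0, 1, 0]
Event 2: LOCAL 1: VV[1][1]++ -> VV[1]=[0, 2, 0]
Event 3: LOCAL 1: VV[1][1]++ -> VV[1]=[0, 3, 0]
Event 4: SEND 1->0: VV[1][1]++ -> VV[1]=[0, 4, 0], msg_vec=[0, 4, 0]; VV[0]=max(VV[0],msg_vec) then VV[0][0]++ -> VV[0]=[1, 4, 0]
Event 5: SEND 0->2: VV[0][0]++ -> VV[0]=[2, 4, 0], msg_vec=[2, 4, 0]; VV[2]=max(VV[2],msg_vec) then VV[2][2]++ -> VV[2]=[2, 4, 1]
Event 6: SEND 0->1: VV[0][0]++ -> VV[0]=[3, 4, 0], msg_vec=[3, 4, 0]; VV[1]=max(VV[1],msg_vec) then VV[1][1]++ -> VV[1]=[3, 5, 0]
Event 7: LOCAL 0: VV[0][0]++ -> VV[0]=[4, 4, 0]
Event 8: LOCAL 1: VV[1][1]++ -> VV[1]=[3, 6, 0]
Event 9: LOCAL 1: VV[1][1]++ -> VV[1]=[3, 7, 0]
Final vectors: VV[0]=[4, 4, 0]; VV[1]=[3, 7, 0]; VV[2]=[2, 4, 1]

Answer: 4 4 0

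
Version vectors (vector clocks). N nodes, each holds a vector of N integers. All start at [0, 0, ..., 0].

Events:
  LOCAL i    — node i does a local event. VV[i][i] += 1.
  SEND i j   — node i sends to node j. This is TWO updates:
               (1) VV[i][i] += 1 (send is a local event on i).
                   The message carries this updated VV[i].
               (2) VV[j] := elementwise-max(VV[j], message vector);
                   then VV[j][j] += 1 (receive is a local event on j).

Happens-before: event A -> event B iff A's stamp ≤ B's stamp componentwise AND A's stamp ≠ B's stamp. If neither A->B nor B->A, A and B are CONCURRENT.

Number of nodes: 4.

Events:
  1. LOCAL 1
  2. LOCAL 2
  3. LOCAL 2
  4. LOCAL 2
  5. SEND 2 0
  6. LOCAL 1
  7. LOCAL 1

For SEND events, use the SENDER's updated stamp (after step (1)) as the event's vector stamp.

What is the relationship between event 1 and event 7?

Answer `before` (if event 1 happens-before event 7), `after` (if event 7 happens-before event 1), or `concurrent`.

Answer: before

Derivation:
Initial: VV[0]=[0, 0, 0, 0]
Initial: VV[1]=[0, 0, 0, 0]
Initial: VV[2]=[0, 0, 0, 0]
Initial: VV[3]=[0, 0, 0, 0]
Event 1: LOCAL 1: VV[1][1]++ -> VV[1]=[0, 1, 0, 0]
Event 2: LOCAL 2: VV[2][2]++ -> VV[2]=[0, 0, 1, 0]
Event 3: LOCAL 2: VV[2][2]++ -> VV[2]=[0, 0, 2, 0]
Event 4: LOCAL 2: VV[2][2]++ -> VV[2]=[0, 0, 3, 0]
Event 5: SEND 2->0: VV[2][2]++ -> VV[2]=[0, 0, 4, 0], msg_vec=[0, 0, 4, 0]; VV[0]=max(VV[0],msg_vec) then VV[0][0]++ -> VV[0]=[1, 0, 4, 0]
Event 6: LOCAL 1: VV[1][1]++ -> VV[1]=[0, 2, 0, 0]
Event 7: LOCAL 1: VV[1][1]++ -> VV[1]=[0, 3, 0, 0]
Event 1 stamp: [0, 1, 0, 0]
Event 7 stamp: [0, 3, 0, 0]
[0, 1, 0, 0] <= [0, 3, 0, 0]? True
[0, 3, 0, 0] <= [0, 1, 0, 0]? False
Relation: before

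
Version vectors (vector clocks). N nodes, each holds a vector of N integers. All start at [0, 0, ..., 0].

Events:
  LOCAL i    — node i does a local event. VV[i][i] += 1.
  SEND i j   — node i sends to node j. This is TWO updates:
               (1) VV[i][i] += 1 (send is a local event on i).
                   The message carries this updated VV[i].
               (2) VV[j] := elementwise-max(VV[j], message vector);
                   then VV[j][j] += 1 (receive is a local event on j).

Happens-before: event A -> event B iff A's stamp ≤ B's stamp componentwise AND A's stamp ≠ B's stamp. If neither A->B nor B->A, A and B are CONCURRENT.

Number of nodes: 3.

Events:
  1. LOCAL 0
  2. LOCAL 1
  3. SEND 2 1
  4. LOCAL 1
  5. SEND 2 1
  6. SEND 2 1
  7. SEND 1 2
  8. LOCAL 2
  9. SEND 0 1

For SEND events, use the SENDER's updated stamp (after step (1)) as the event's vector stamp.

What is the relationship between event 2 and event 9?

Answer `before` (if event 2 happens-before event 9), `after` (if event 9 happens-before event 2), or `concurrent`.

Answer: concurrent

Derivation:
Initial: VV[0]=[0, 0, 0]
Initial: VV[1]=[0, 0, 0]
Initial: VV[2]=[0, 0, 0]
Event 1: LOCAL 0: VV[0][0]++ -> VV[0]=[1, 0, 0]
Event 2: LOCAL 1: VV[1][1]++ -> VV[1]=[0, 1, 0]
Event 3: SEND 2->1: VV[2][2]++ -> VV[2]=[0, 0, 1], msg_vec=[0, 0, 1]; VV[1]=max(VV[1],msg_vec) then VV[1][1]++ -> VV[1]=[0, 2, 1]
Event 4: LOCAL 1: VV[1][1]++ -> VV[1]=[0, 3, 1]
Event 5: SEND 2->1: VV[2][2]++ -> VV[2]=[0, 0, 2], msg_vec=[0, 0, 2]; VV[1]=max(VV[1],msg_vec) then VV[1][1]++ -> VV[1]=[0, 4, 2]
Event 6: SEND 2->1: VV[2][2]++ -> VV[2]=[0, 0, 3], msg_vec=[0, 0, 3]; VV[1]=max(VV[1],msg_vec) then VV[1][1]++ -> VV[1]=[0, 5, 3]
Event 7: SEND 1->2: VV[1][1]++ -> VV[1]=[0, 6, 3], msg_vec=[0, 6, 3]; VV[2]=max(VV[2],msg_vec) then VV[2][2]++ -> VV[2]=[0, 6, 4]
Event 8: LOCAL 2: VV[2][2]++ -> VV[2]=[0, 6, 5]
Event 9: SEND 0->1: VV[0][0]++ -> VV[0]=[2, 0, 0], msg_vec=[2, 0, 0]; VV[1]=max(VV[1],msg_vec) then VV[1][1]++ -> VV[1]=[2, 7, 3]
Event 2 stamp: [0, 1, 0]
Event 9 stamp: [2, 0, 0]
[0, 1, 0] <= [2, 0, 0]? False
[2, 0, 0] <= [0, 1, 0]? False
Relation: concurrent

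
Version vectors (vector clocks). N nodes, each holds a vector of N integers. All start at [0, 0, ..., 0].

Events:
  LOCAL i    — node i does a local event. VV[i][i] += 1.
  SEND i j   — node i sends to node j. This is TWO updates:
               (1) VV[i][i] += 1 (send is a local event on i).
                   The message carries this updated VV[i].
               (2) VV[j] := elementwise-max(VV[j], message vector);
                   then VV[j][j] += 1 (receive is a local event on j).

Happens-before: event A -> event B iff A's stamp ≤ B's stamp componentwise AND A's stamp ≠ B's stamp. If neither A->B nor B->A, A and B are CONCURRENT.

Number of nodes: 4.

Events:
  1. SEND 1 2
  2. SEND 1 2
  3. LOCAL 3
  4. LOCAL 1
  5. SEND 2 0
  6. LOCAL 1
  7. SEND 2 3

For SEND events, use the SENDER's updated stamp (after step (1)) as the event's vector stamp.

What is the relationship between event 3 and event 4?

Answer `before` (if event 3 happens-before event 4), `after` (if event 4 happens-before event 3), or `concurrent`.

Answer: concurrent

Derivation:
Initial: VV[0]=[0, 0, 0, 0]
Initial: VV[1]=[0, 0, 0, 0]
Initial: VV[2]=[0, 0, 0, 0]
Initial: VV[3]=[0, 0, 0, 0]
Event 1: SEND 1->2: VV[1][1]++ -> VV[1]=[0, 1, 0, 0], msg_vec=[0, 1, 0, 0]; VV[2]=max(VV[2],msg_vec) then VV[2][2]++ -> VV[2]=[0, 1, 1, 0]
Event 2: SEND 1->2: VV[1][1]++ -> VV[1]=[0, 2, 0, 0], msg_vec=[0, 2, 0, 0]; VV[2]=max(VV[2],msg_vec) then VV[2][2]++ -> VV[2]=[0, 2, 2, 0]
Event 3: LOCAL 3: VV[3][3]++ -> VV[3]=[0, 0, 0, 1]
Event 4: LOCAL 1: VV[1][1]++ -> VV[1]=[0, 3, 0, 0]
Event 5: SEND 2->0: VV[2][2]++ -> VV[2]=[0, 2, 3, 0], msg_vec=[0, 2, 3, 0]; VV[0]=max(VV[0],msg_vec) then VV[0][0]++ -> VV[0]=[1, 2, 3, 0]
Event 6: LOCAL 1: VV[1][1]++ -> VV[1]=[0, 4, 0, 0]
Event 7: SEND 2->3: VV[2][2]++ -> VV[2]=[0, 2, 4, 0], msg_vec=[0, 2, 4, 0]; VV[3]=max(VV[3],msg_vec) then VV[3][3]++ -> VV[3]=[0, 2, 4, 2]
Event 3 stamp: [0, 0, 0, 1]
Event 4 stamp: [0, 3, 0, 0]
[0, 0, 0, 1] <= [0, 3, 0, 0]? False
[0, 3, 0, 0] <= [0, 0, 0, 1]? False
Relation: concurrent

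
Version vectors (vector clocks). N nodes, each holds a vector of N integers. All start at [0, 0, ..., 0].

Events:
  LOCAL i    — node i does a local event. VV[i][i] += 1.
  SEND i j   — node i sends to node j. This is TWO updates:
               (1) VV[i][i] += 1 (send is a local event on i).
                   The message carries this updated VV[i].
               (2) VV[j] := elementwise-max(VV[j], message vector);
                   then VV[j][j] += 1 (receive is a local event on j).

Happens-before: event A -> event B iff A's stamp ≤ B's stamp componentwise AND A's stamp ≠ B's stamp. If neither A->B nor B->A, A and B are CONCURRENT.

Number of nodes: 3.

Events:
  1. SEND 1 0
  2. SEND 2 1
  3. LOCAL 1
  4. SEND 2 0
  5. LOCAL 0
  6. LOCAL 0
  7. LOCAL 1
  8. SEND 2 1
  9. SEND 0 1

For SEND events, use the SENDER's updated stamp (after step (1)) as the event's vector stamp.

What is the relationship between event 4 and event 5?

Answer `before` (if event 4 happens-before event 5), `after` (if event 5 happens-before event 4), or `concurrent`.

Answer: before

Derivation:
Initial: VV[0]=[0, 0, 0]
Initial: VV[1]=[0, 0, 0]
Initial: VV[2]=[0, 0, 0]
Event 1: SEND 1->0: VV[1][1]++ -> VV[1]=[0, 1, 0], msg_vec=[0, 1, 0]; VV[0]=max(VV[0],msg_vec) then VV[0][0]++ -> VV[0]=[1, 1, 0]
Event 2: SEND 2->1: VV[2][2]++ -> VV[2]=[0, 0, 1], msg_vec=[0, 0, 1]; VV[1]=max(VV[1],msg_vec) then VV[1][1]++ -> VV[1]=[0, 2, 1]
Event 3: LOCAL 1: VV[1][1]++ -> VV[1]=[0, 3, 1]
Event 4: SEND 2->0: VV[2][2]++ -> VV[2]=[0, 0, 2], msg_vec=[0, 0, 2]; VV[0]=max(VV[0],msg_vec) then VV[0][0]++ -> VV[0]=[2, 1, 2]
Event 5: LOCAL 0: VV[0][0]++ -> VV[0]=[3, 1, 2]
Event 6: LOCAL 0: VV[0][0]++ -> VV[0]=[4, 1, 2]
Event 7: LOCAL 1: VV[1][1]++ -> VV[1]=[0, 4, 1]
Event 8: SEND 2->1: VV[2][2]++ -> VV[2]=[0, 0, 3], msg_vec=[0, 0, 3]; VV[1]=max(VV[1],msg_vec) then VV[1][1]++ -> VV[1]=[0, 5, 3]
Event 9: SEND 0->1: VV[0][0]++ -> VV[0]=[5, 1, 2], msg_vec=[5, 1, 2]; VV[1]=max(VV[1],msg_vec) then VV[1][1]++ -> VV[1]=[5, 6, 3]
Event 4 stamp: [0, 0, 2]
Event 5 stamp: [3, 1, 2]
[0, 0, 2] <= [3, 1, 2]? True
[3, 1, 2] <= [0, 0, 2]? False
Relation: before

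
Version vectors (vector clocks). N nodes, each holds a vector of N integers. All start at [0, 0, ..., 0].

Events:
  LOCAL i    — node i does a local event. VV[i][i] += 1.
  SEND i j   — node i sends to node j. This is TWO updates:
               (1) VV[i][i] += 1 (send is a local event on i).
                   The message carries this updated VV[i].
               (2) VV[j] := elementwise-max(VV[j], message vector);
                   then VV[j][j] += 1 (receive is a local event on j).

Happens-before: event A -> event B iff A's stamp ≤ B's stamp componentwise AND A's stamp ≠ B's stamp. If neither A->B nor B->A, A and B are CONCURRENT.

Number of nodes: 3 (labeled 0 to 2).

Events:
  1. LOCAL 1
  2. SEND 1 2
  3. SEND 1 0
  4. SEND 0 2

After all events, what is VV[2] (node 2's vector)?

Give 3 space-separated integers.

Initial: VV[0]=[0, 0, 0]
Initial: VV[1]=[0, 0, 0]
Initial: VV[2]=[0, 0, 0]
Event 1: LOCAL 1: VV[1][1]++ -> VV[1]=[0, 1, 0]
Event 2: SEND 1->2: VV[1][1]++ -> VV[1]=[0, 2, 0], msg_vec=[0, 2, 0]; VV[2]=max(VV[2],msg_vec) then VV[2][2]++ -> VV[2]=[0, 2, 1]
Event 3: SEND 1->0: VV[1][1]++ -> VV[1]=[0, 3, 0], msg_vec=[0, 3, 0]; VV[0]=max(VV[0],msg_vec) then VV[0][0]++ -> VV[0]=[1, 3, 0]
Event 4: SEND 0->2: VV[0][0]++ -> VV[0]=[2, 3, 0], msg_vec=[2, 3, 0]; VV[2]=max(VV[2],msg_vec) then VV[2][2]++ -> VV[2]=[2, 3, 2]
Final vectors: VV[0]=[2, 3, 0]; VV[1]=[0, 3, 0]; VV[2]=[2, 3, 2]

Answer: 2 3 2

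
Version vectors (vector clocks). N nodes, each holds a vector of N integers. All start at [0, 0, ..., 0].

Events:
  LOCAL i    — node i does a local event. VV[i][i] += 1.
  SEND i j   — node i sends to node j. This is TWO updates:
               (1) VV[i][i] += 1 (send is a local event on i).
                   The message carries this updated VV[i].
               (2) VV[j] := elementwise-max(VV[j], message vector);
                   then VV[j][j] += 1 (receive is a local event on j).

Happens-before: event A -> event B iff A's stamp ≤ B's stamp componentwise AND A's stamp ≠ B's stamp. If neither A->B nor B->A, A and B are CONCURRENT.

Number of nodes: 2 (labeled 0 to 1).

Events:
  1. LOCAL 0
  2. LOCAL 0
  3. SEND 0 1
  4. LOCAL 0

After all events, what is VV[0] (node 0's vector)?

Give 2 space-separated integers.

Answer: 4 0

Derivation:
Initial: VV[0]=[0, 0]
Initial: VV[1]=[0, 0]
Event 1: LOCAL 0: VV[0][0]++ -> VV[0]=[1, 0]
Event 2: LOCAL 0: VV[0][0]++ -> VV[0]=[2, 0]
Event 3: SEND 0->1: VV[0][0]++ -> VV[0]=[3, 0], msg_vec=[3, 0]; VV[1]=max(VV[1],msg_vec) then VV[1][1]++ -> VV[1]=[3, 1]
Event 4: LOCAL 0: VV[0][0]++ -> VV[0]=[4, 0]
Final vectors: VV[0]=[4, 0]; VV[1]=[3, 1]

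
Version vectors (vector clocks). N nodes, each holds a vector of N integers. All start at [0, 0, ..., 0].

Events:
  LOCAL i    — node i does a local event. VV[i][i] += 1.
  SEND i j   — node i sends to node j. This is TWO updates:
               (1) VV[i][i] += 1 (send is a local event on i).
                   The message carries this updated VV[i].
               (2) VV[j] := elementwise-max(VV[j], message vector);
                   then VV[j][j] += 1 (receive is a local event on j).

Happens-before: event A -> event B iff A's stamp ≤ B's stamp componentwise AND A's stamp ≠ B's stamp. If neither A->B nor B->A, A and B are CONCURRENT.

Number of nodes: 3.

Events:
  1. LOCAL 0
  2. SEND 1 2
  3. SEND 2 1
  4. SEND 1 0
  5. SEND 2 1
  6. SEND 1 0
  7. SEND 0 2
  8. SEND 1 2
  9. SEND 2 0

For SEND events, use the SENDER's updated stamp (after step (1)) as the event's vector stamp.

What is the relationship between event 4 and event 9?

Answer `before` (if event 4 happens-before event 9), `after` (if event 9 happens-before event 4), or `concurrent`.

Initial: VV[0]=[0, 0, 0]
Initial: VV[1]=[0, 0, 0]
Initial: VV[2]=[0, 0, 0]
Event 1: LOCAL 0: VV[0][0]++ -> VV[0]=[1, 0, 0]
Event 2: SEND 1->2: VV[1][1]++ -> VV[1]=[0, 1, 0], msg_vec=[0, 1, 0]; VV[2]=max(VV[2],msg_vec) then VV[2][2]++ -> VV[2]=[0, 1, 1]
Event 3: SEND 2->1: VV[2][2]++ -> VV[2]=[0, 1, 2], msg_vec=[0, 1, 2]; VV[1]=max(VV[1],msg_vec) then VV[1][1]++ -> VV[1]=[0, 2, 2]
Event 4: SEND 1->0: VV[1][1]++ -> VV[1]=[0, 3, 2], msg_vec=[0, 3, 2]; VV[0]=max(VV[0],msg_vec) then VV[0][0]++ -> VV[0]=[2, 3, 2]
Event 5: SEND 2->1: VV[2][2]++ -> VV[2]=[0, 1, 3], msg_vec=[0, 1, 3]; VV[1]=max(VV[1],msg_vec) then VV[1][1]++ -> VV[1]=[0, 4, 3]
Event 6: SEND 1->0: VV[1][1]++ -> VV[1]=[0, 5, 3], msg_vec=[0, 5, 3]; VV[0]=max(VV[0],msg_vec) then VV[0][0]++ -> VV[0]=[3, 5, 3]
Event 7: SEND 0->2: VV[0][0]++ -> VV[0]=[4, 5, 3], msg_vec=[4, 5, 3]; VV[2]=max(VV[2],msg_vec) then VV[2][2]++ -> VV[2]=[4, 5, 4]
Event 8: SEND 1->2: VV[1][1]++ -> VV[1]=[0, 6, 3], msg_vec=[0, 6, 3]; VV[2]=max(VV[2],msg_vec) then VV[2][2]++ -> VV[2]=[4, 6, 5]
Event 9: SEND 2->0: VV[2][2]++ -> VV[2]=[4, 6, 6], msg_vec=[4, 6, 6]; VV[0]=max(VV[0],msg_vec) then VV[0][0]++ -> VV[0]=[5, 6, 6]
Event 4 stamp: [0, 3, 2]
Event 9 stamp: [4, 6, 6]
[0, 3, 2] <= [4, 6, 6]? True
[4, 6, 6] <= [0, 3, 2]? False
Relation: before

Answer: before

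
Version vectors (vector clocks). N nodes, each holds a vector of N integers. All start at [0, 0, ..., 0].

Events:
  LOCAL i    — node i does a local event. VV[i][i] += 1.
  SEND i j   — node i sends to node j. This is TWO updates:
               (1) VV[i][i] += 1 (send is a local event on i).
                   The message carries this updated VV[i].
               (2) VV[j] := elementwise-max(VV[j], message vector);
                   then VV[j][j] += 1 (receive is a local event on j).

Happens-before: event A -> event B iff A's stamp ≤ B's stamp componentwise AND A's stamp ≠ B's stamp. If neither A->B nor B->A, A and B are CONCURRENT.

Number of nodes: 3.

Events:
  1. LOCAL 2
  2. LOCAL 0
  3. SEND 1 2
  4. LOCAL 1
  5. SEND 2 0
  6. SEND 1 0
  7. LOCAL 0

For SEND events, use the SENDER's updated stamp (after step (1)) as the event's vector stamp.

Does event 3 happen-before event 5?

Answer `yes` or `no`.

Initial: VV[0]=[0, 0, 0]
Initial: VV[1]=[0, 0, 0]
Initial: VV[2]=[0, 0, 0]
Event 1: LOCAL 2: VV[2][2]++ -> VV[2]=[0, 0, 1]
Event 2: LOCAL 0: VV[0][0]++ -> VV[0]=[1, 0, 0]
Event 3: SEND 1->2: VV[1][1]++ -> VV[1]=[0, 1, 0], msg_vec=[0, 1, 0]; VV[2]=max(VV[2],msg_vec) then VV[2][2]++ -> VV[2]=[0, 1, 2]
Event 4: LOCAL 1: VV[1][1]++ -> VV[1]=[0, 2, 0]
Event 5: SEND 2->0: VV[2][2]++ -> VV[2]=[0, 1, 3], msg_vec=[0, 1, 3]; VV[0]=max(VV[0],msg_vec) then VV[0][0]++ -> VV[0]=[2, 1, 3]
Event 6: SEND 1->0: VV[1][1]++ -> VV[1]=[0, 3, 0], msg_vec=[0, 3, 0]; VV[0]=max(VV[0],msg_vec) then VV[0][0]++ -> VV[0]=[3, 3, 3]
Event 7: LOCAL 0: VV[0][0]++ -> VV[0]=[4, 3, 3]
Event 3 stamp: [0, 1, 0]
Event 5 stamp: [0, 1, 3]
[0, 1, 0] <= [0, 1, 3]? True. Equal? False. Happens-before: True

Answer: yes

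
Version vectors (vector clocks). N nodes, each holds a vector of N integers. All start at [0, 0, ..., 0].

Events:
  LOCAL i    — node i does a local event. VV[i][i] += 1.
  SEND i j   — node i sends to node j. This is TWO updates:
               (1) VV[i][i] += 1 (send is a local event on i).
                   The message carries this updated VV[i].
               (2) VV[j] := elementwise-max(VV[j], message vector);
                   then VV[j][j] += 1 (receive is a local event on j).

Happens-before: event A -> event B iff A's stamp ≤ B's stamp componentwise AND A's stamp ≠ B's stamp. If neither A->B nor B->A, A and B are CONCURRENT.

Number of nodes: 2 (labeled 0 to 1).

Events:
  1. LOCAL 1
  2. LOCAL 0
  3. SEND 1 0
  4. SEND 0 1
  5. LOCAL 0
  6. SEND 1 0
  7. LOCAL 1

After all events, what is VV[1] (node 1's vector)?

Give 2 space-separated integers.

Answer: 3 5

Derivation:
Initial: VV[0]=[0, 0]
Initial: VV[1]=[0, 0]
Event 1: LOCAL 1: VV[1][1]++ -> VV[1]=[0, 1]
Event 2: LOCAL 0: VV[0][0]++ -> VV[0]=[1, 0]
Event 3: SEND 1->0: VV[1][1]++ -> VV[1]=[0, 2], msg_vec=[0, 2]; VV[0]=max(VV[0],msg_vec) then VV[0][0]++ -> VV[0]=[2, 2]
Event 4: SEND 0->1: VV[0][0]++ -> VV[0]=[3, 2], msg_vec=[3, 2]; VV[1]=max(VV[1],msg_vec) then VV[1][1]++ -> VV[1]=[3, 3]
Event 5: LOCAL 0: VV[0][0]++ -> VV[0]=[4, 2]
Event 6: SEND 1->0: VV[1][1]++ -> VV[1]=[3, 4], msg_vec=[3, 4]; VV[0]=max(VV[0],msg_vec) then VV[0][0]++ -> VV[0]=[5, 4]
Event 7: LOCAL 1: VV[1][1]++ -> VV[1]=[3, 5]
Final vectors: VV[0]=[5, 4]; VV[1]=[3, 5]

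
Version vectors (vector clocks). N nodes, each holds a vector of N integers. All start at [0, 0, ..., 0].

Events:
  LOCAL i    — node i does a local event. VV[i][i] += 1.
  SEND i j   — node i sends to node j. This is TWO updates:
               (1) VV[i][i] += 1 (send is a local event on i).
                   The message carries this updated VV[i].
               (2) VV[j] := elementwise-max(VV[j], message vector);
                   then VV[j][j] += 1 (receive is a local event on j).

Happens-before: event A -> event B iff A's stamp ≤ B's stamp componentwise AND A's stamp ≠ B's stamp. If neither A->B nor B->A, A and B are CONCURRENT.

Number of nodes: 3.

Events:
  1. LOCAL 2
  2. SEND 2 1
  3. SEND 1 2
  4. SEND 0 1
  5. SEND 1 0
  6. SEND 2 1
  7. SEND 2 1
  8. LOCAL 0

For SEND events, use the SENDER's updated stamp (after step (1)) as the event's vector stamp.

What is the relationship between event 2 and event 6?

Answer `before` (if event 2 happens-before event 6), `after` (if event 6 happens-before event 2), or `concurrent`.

Initial: VV[0]=[0, 0, 0]
Initial: VV[1]=[0, 0, 0]
Initial: VV[2]=[0, 0, 0]
Event 1: LOCAL 2: VV[2][2]++ -> VV[2]=[0, 0, 1]
Event 2: SEND 2->1: VV[2][2]++ -> VV[2]=[0, 0, 2], msg_vec=[0, 0, 2]; VV[1]=max(VV[1],msg_vec) then VV[1][1]++ -> VV[1]=[0, 1, 2]
Event 3: SEND 1->2: VV[1][1]++ -> VV[1]=[0, 2, 2], msg_vec=[0, 2, 2]; VV[2]=max(VV[2],msg_vec) then VV[2][2]++ -> VV[2]=[0, 2, 3]
Event 4: SEND 0->1: VV[0][0]++ -> VV[0]=[1, 0, 0], msg_vec=[1, 0, 0]; VV[1]=max(VV[1],msg_vec) then VV[1][1]++ -> VV[1]=[1, 3, 2]
Event 5: SEND 1->0: VV[1][1]++ -> VV[1]=[1, 4, 2], msg_vec=[1, 4, 2]; VV[0]=max(VV[0],msg_vec) then VV[0][0]++ -> VV[0]=[2, 4, 2]
Event 6: SEND 2->1: VV[2][2]++ -> VV[2]=[0, 2, 4], msg_vec=[0, 2, 4]; VV[1]=max(VV[1],msg_vec) then VV[1][1]++ -> VV[1]=[1, 5, 4]
Event 7: SEND 2->1: VV[2][2]++ -> VV[2]=[0, 2, 5], msg_vec=[0, 2, 5]; VV[1]=max(VV[1],msg_vec) then VV[1][1]++ -> VV[1]=[1, 6, 5]
Event 8: LOCAL 0: VV[0][0]++ -> VV[0]=[3, 4, 2]
Event 2 stamp: [0, 0, 2]
Event 6 stamp: [0, 2, 4]
[0, 0, 2] <= [0, 2, 4]? True
[0, 2, 4] <= [0, 0, 2]? False
Relation: before

Answer: before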